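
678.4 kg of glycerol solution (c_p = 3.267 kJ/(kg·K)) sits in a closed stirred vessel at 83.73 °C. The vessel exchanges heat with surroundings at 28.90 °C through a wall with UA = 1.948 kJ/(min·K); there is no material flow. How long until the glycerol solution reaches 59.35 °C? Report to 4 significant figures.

Heat balance on the well-mixed liquid: M c_p dT/dt = −UA(T − T_amb).
τ = M c_p/UA = 1137.75 min; T_ss = T_amb = 28.9000 °C.
T(t) = T_ss + (T₀ − T_ss)e^(−t/τ); set T = 59.35:
t = −τ ln[(T − T_ss)/(T₀ − T_ss)] = −1137.75 · ln(0.555353) = 669.168 min.

669.2 min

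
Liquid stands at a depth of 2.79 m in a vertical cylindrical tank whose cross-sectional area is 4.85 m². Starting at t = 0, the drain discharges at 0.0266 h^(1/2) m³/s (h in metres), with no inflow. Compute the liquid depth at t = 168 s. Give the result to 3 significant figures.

1.46 m

A dh/dt = −Q_out = −0.0266 √h.
This is separable: 2 d(√h)/dt = −0.0266/A, so √h = √h₀ − (0.0266/(2A)) t.
√h = √2.79 − 0.0266·168/(2·4.85) = 1.6703 − 0.46070 = 1.2096.
h = 1.2096² = 1.4632 m.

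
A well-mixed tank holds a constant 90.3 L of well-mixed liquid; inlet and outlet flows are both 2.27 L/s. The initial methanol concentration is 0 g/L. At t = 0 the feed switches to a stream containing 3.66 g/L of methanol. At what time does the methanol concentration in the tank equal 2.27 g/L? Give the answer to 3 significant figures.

38.5 s

Species balance: V dC/dt = Q(C_in − C) ⇒ τ = V/Q = 39.780 s.
C(t) = C_in + (C₀ − C_in) e^(−t/τ). Set C = 2.27 and solve for t:
e^(−t/τ) = (C − C_in)/(C₀ − C_in) = (2.27 − 3.66)/(0 − 3.66) = 0.37978
t = −τ ln(…) = 39.780 × 0.96816 = 38.513 s.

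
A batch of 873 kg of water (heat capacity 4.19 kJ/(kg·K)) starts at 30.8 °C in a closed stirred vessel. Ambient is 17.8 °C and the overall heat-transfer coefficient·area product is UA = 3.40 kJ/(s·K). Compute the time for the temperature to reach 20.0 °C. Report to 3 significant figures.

1910 s

M c_p dT/dt = −UA(T − T_amb).
τ = M c_p/UA = 1075.8 s; T_ss = T_amb = 17.800 °C.
T(t) = T_ss + (T₀ − T_ss)e^(−t/τ); set T = 20.0:
t = −τ ln[(T − T_ss)/(T₀ − T_ss)] = −1075.8 · ln(0.16923) = 1911.2 s.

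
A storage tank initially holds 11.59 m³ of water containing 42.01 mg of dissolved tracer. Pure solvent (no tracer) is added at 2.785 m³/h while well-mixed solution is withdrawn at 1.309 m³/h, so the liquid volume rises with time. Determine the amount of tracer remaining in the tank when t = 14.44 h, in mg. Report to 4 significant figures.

Total volume: dV/dt = Q_in − Q_out = 1.47600 m³/h, so V(t) = 11.59 + 1.47600 t and V(14.44) = 32.9034 m³.
Species balance (pure solvent in): dm/dt = −Q_out · m/V(t).
Separate: dm/m = −Q_out dt/V(t) ⇒ ln(m/m₀) = −(Q_out/(Q_in−Q_out)) ln(V/V₀).
m = m₀ (V₀/V)^(Q_out/(Q_in−Q_out)) = 42.01 × (11.59/32.9034)^(0.886856) = 16.6520 mg.

16.65 mg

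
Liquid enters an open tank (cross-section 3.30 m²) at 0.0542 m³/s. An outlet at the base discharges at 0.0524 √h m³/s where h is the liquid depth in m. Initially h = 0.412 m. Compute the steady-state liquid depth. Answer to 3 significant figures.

A dh/dt = Q_in − 0.0524 √h. Steady state requires inflow = outflow:
Q_in = 0.0524 √h_ss ⇒ √h_ss = 0.0542/0.0524 = 1.0344.
h_ss = 1.0344² = 1.0699 m. (Since h₀ = 0.412 m < h_ss, the level will rise toward this value.)

1.07 m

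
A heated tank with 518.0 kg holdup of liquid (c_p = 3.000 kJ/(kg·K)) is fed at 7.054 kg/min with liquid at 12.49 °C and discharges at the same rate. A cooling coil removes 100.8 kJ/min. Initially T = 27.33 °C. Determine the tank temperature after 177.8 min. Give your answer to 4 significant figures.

9.468 °C

First-law balance (no shaft work): M c_p dT/dt = ṁ c_p (T_in − T) − 100.8.
τ = M/ṁ = 73.4335 min; T_ss = T_in − Q̇/(ṁ c_p) = 12.49 − 100.8/(7.054·3.000) = 7.72675 °C.
T approaches T_ss exponentially: T(t) = T_ss + (T₀ − T_ss) e^(−t/τ).
T(177.8) = 7.72675 + (19.6033)·e^(−177.8/73.4335) = 7.72675 + (19.6033)·0.0888116 = 9.46774 °C.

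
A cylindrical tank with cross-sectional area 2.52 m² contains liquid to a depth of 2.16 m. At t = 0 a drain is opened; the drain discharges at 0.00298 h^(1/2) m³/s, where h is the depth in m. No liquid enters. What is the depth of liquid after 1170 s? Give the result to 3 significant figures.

0.605 m

A dh/dt = −Q_out = −0.00298 √h.
This is separable: 2 d(√h)/dt = −0.00298/A, so √h = √h₀ − (0.00298/(2A)) t.
√h = √2.16 − 0.00298·1170/(2·2.52) = 1.4697 − 0.69179 = 0.77791.
h = 0.77791² = 0.60514 m.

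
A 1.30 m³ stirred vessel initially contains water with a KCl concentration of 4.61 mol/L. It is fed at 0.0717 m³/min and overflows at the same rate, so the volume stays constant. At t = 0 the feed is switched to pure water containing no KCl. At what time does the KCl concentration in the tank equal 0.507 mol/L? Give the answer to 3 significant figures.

Species balance on the tank: V dC/dt = Q(C_in − C), so τ = V/Q = 18.131 min.
C(t) = C_in + (C₀ − C_in) e^(−t/τ). Set C = 0.507 and solve for t:
e^(−t/τ) = (C − C_in)/(C₀ − C_in) = (0.507 − 0)/(4.61 − 0) = 0.10998
t = −τ ln(…) = 18.131 × 2.2075 = 40.024 min.

40.0 min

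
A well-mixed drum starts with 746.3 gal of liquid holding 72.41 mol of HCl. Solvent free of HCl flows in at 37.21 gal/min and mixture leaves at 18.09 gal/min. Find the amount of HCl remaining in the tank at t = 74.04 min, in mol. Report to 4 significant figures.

26.47 mol

Let m(t) be the amount of HCl. Volume: V(t) = V₀ + (Q_in − Q_out) t = 746.3 + 19.1200 t; V(74.04) = 2161.94 gal.
Solute balance: dm/dt = 0 − Q_out C = −Q_out m/V(t).
Separate: dm/m = −Q_out dt/V(t) ⇒ ln(m/m₀) = −(Q_out/(Q_in−Q_out)) ln(V/V₀).
m = m₀ (V₀/V)^(Q_out/(Q_in−Q_out)) = 72.41 × (746.3/2161.94)^(0.946130) = 26.4699 mol.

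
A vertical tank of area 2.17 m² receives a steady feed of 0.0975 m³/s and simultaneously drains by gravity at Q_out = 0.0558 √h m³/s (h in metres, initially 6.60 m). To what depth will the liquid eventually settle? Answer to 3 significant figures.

Level balance: A dh/dt = 0.0975 − 0.0558 √h. Setting dh/dt = 0:
Q_in = 0.0558 √h_ss ⇒ √h_ss = 0.0975/0.0558 = 1.7473.
h_ss = 1.7473² = 3.0531 m. (Since h₀ = 6.60 m > h_ss, the level will fall toward this value.)

3.05 m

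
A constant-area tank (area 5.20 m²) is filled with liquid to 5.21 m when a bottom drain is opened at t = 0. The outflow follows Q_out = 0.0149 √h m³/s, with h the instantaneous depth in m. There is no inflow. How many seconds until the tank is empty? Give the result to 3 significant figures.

Unsteady balance on liquid volume: A dh/dt = −0.0149 √h.
∫ h^(−1/2) dh = −(0.0149/A) ∫ dt, giving 2√h = 2√h₀ − (0.0149/A) t.
Set h = 0: 2√h₀ = (0.0149/A) t_empty ⇒ t_empty = 2A√h₀/0.0149.
t_empty = 2·5.20·√5.21/0.0149 = 10.400·2.2825/0.0149 = 1593.2 s.

1590 s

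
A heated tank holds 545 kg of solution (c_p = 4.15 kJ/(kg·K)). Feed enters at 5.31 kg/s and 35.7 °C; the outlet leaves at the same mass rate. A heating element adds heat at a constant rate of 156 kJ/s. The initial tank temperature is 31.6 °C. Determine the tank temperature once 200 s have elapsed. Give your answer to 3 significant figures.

Unsteady energy balance on the tank contents: M c_p dT/dt = ṁ c_p (T_in − T) + 156.
Rearrange: dT/dt = (T_ss − T)/τ with τ = M/ṁ = 102.64 s and T_ss = T_in + Q̇/(ṁ c_p) = 42.779 °C.
Integrating: T(t) = T_ss + (T₀ − T_ss) e^(−t/τ).
T(200) = 42.779 + (-11.179)·e^(−200/102.64) = 42.779 + (-11.179)·0.14247 = 41.186 °C.

41.2 °C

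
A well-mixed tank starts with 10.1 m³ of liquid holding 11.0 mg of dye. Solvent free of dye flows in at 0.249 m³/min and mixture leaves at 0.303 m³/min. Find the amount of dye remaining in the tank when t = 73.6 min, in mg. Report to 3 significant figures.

0.665 mg

Let m(t) be the amount of dye. Volume: V(t) = V₀ + (Q_in − Q_out) t = 10.1 − 0.054000 t; V(73.6) = 6.1256 m³.
No dye enters, so dm/dt = −Q_out · (m/V).
dm/m = −Q_out dt/(V₀ − 0.054000 t); integrating gives ln(m/m₀) = −(Q_out/(Q_in−Q_out)) ln(V/V₀).
m = m₀ (V₀/V)^(Q_out/(Q_in−Q_out)) = 11.0 × (10.1/6.1256)^(-5.6111) = 0.66499 mg.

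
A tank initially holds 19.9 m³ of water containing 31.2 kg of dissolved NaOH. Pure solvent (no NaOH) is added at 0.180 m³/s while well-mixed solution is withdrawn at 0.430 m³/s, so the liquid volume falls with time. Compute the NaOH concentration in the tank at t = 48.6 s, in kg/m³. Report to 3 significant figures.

Let m(t) be the amount of NaOH. Volume: V(t) = V₀ + (Q_in − Q_out) t = 19.9 − 0.25000 t; V(48.6) = 7.7500 m³.
Solute balance: dm/dt = 0 − Q_out C = −Q_out m/V(t).
dm/m = −Q_out dt/(V₀ − 0.25000 t); integrating gives ln(m/m₀) = −(Q_out/(Q_in−Q_out)) ln(V/V₀).
m = m₀ (V₀/V)^(Q_out/(Q_in−Q_out)) = 31.2 × (19.9/7.7500)^(-1.7200) = 6.1621 kg.
C = m/V = 6.1621/7.7500 = 0.79511 kg/m³.

0.795 kg/m³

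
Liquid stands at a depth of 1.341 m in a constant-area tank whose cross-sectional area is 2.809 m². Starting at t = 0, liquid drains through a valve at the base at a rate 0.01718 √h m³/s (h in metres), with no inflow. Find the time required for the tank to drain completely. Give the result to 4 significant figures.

378.7 s

A dh/dt = −Q_out = −0.01718 √h.
∫ h^(−1/2) dh = −(0.01718/A) ∫ dt, giving 2√h = 2√h₀ − (0.01718/A) t.
Set h = 0: 2√h₀ = (0.01718/A) t_empty ⇒ t_empty = 2A√h₀/0.01718.
t_empty = 2·2.809·√1.341/0.01718 = 5.61800·1.15802/0.01718 = 378.681 s.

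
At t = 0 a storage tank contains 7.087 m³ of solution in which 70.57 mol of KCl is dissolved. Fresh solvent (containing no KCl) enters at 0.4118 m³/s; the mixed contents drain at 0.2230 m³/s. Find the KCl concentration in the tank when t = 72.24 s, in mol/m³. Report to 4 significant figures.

0.9586 mol/m³

Total volume: dV/dt = Q_in − Q_out = 0.188800 m³/s, so V(t) = 7.087 + 0.188800 t and V(72.24) = 20.7259 m³.
No KCl enters, so dm/dt = −Q_out · (m/V).
dm/m = −Q_out dt/(V₀ + 0.188800 t); integrating gives ln(m/m₀) = −(Q_out/(Q_in−Q_out)) ln(V/V₀).
m = m₀ (V₀/V)^(Q_out/(Q_in−Q_out)) = 70.57 × (7.087/20.7259)^(1.18114) = 19.8676 mol.
C = m/V = 19.8676/20.7259 = 0.958590 mol/m³.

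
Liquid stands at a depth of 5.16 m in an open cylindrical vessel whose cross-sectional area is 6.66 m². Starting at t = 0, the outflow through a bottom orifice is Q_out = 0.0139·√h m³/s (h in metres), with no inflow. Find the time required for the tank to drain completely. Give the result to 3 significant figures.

With no inflow, A dh/dt = −0.0139 √h.
∫ h^(−1/2) dh = −(0.0139/A) ∫ dt, giving 2√h = 2√h₀ − (0.0139/A) t.
Set h = 0: 2√h₀ = (0.0139/A) t_empty ⇒ t_empty = 2A√h₀/0.0139.
t_empty = 2·6.66·√5.16/0.0139 = 13.320·2.2716/0.0139 = 2176.8 s.

2180 s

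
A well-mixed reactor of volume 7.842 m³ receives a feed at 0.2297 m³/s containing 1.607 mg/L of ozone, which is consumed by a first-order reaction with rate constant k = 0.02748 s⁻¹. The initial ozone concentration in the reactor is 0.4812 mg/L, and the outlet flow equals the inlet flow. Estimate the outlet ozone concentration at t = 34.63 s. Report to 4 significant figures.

0.7804 mg/L

V dC/dt = Q(C_in − C) − k V C.
This is linear with rate a = Q/V + k = 0.0567710 s⁻¹.
C_ss = Q C_in/(Q + kV) = 0.829132 mg/L; C(t) = C_ss + (C₀ − C_ss) e^(−a t).
C(34.63) = 0.829132 + (-0.347932)·e^(−0.0567710·34.63) = 0.829132 + (-0.347932)·0.140019 = 0.780415 mg/L.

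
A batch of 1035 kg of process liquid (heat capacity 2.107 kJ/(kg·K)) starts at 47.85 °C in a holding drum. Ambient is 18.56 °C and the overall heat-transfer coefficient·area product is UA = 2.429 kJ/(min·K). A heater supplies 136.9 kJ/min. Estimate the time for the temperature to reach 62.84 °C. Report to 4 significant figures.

Energy balance: M c_p dT/dt = −UA(T − T_amb) + Q̇.
τ = M c_p/UA = 897.795 min; T_ss = T_amb + Q̇/UA = 18.56 + 136.9/2.429 = 74.9206 °C.
T(t) = T_ss + (T₀ − T_ss)e^(−t/τ); set T = 62.84:
t = −τ ln[(T − T_ss)/(T₀ − T_ss)] = −897.795 · ln(0.446264) = 724.382 min.

724.4 min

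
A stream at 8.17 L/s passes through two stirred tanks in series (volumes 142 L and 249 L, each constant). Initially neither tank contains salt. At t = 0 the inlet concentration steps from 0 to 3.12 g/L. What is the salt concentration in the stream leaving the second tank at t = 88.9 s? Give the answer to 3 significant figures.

Time constants: τᵢ = Vᵢ/Q for each well-mixed tank.
τ₁ = 142/8.17 = 17.381 s; τ₂ = 249/8.17 = 30.477 s.
Tank 1: C₁ = C_in(1 − e^(−t/τ₁)). Tank 2 (τ₁ ≠ τ₂): C₂ = C_in[1 − (τ₁ e^(−t/τ₁) − τ₂ e^(−t/τ₂))/(τ₁ − τ₂)].
At t = 88.9: e^(−t/τ₁) = 0.0060067, e^(−t/τ₂) = 0.054100.
C₂ = 3.12·[1 − (17.381·0.0060067 − 30.477·0.054100)/(-13.097)] = 3.12·0.88208 = 2.7521 g/L.

2.75 g/L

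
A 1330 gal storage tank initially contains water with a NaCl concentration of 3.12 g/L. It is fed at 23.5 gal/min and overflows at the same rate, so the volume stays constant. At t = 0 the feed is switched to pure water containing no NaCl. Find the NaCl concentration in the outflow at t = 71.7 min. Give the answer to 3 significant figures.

0.879 g/L

Species balance on the tank: V dC/dt = Q(C_in − C).
Rewrite as dC/dt + C/τ = C_in/τ, τ = V/Q = 56.596 min.
This is linear first-order; C(t) = C_in + (C₀ − C_in) e^(−t/τ).
C(71.7) = 0 + (3.12 − 0)·e^(−71.7/56.596) = 0 + (3.1200)·0.28171 = 0.87893 g/L.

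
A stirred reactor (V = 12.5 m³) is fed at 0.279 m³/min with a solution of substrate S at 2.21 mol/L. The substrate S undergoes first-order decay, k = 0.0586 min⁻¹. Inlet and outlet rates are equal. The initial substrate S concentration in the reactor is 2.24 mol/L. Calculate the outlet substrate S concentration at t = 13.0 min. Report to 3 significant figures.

Species balance: V dC/dt = Q C_in − Q C − k V C.
This is linear with rate a = Q/V + k = 0.080920 min⁻¹.
C_ss = Q C_in/(Q + kV) = 0.60958 mol/L; C(t) = C_ss + (C₀ − C_ss) e^(−a t).
C(13.0) = 0.60958 + (1.6304)·e^(−0.080920·13.0) = 0.60958 + (1.6304)·0.34925 = 1.1790 mol/L.

1.18 mol/L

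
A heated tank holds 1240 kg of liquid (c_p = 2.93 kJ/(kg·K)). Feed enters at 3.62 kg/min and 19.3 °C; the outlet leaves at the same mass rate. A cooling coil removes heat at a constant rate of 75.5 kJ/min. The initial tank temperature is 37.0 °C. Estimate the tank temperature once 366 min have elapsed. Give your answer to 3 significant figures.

20.7 °C

M c_p dT/dt = ṁ c_p (T_in − T) − Q̇.
τ = M/ṁ = 342.54 min; T_ss = T_in − Q̇/(ṁ c_p) = 19.3 − 75.5/(3.62·2.93) = 12.182 °C.
Integrating: T(t) = T_ss + (T₀ − T_ss) e^(−t/τ).
T(366) = 12.182 + (24.818)·e^(−366/342.54) = 12.182 + (24.818)·0.34353 = 20.708 °C.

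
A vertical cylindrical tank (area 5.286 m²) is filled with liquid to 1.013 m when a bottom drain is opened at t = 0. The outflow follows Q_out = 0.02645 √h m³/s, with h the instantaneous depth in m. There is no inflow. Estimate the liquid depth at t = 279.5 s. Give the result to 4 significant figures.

With no inflow, A dh/dt = −0.02645 √h.
Separate and integrate: 2(√h − √h₀) = −(0.02645/A) t.
√h = √1.013 − 0.02645·279.5/(2·5.286) = 1.00648 − 0.699279 = 0.307200.
h = 0.307200² = 0.0943720 m.

0.09437 m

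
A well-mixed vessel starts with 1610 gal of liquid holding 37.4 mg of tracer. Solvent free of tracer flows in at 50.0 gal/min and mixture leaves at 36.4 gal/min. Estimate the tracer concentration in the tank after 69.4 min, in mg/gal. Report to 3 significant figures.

0.00426 mg/gal

Let m(t) be the amount of tracer. Volume: V(t) = V₀ + (Q_in − Q_out) t = 1610 + 13.600 t; V(69.4) = 2553.8 gal.
No tracer enters, so dm/dt = −Q_out · (m/V).
Separate: dm/m = −Q_out dt/V(t) ⇒ ln(m/m₀) = −(Q_out/(Q_in−Q_out)) ln(V/V₀).
m = m₀ (V₀/V)^(Q_out/(Q_in−Q_out)) = 37.4 × (1610/2553.8)^(2.6765) = 10.879 mg.
C = m/V = 10.879/2553.8 = 0.0042599 mg/gal.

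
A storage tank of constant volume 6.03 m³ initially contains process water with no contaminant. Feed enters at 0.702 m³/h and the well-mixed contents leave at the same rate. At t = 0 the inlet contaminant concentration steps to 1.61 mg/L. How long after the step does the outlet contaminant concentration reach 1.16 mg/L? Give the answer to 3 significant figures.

Mass balance on the solute (V constant): V dC/dt = Q(C_in − C), so τ = V/Q = 8.5897 h.
C(t) = C_in + (C₀ − C_in) e^(−t/τ). Set C = 1.16 and solve for t:
e^(−t/τ) = (C − C_in)/(C₀ − C_in) = (1.16 − 1.61)/(0 − 1.61) = 0.27950
t = −τ ln(…) = 8.5897 × 1.2747 = 10.950 h.

10.9 h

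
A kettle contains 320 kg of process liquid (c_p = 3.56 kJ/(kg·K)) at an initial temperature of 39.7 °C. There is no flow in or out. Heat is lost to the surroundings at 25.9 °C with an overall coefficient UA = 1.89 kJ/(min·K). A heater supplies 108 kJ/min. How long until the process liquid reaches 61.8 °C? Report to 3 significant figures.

430 min

Lumped-capacitance energy balance: M c_p dT/dt = UA(T_amb − T) + Q̇.
τ = M c_p/UA = 602.75 min; T_ss = T_amb + Q̇/UA = 25.9 + 108/1.89 = 83.043 °C.
T(t) = T_ss + (T₀ − T_ss)e^(−t/τ); set T = 61.8:
t = −τ ln[(T − T_ss)/(T₀ − T_ss)] = −602.75 · ln(0.49011) = 429.83 min.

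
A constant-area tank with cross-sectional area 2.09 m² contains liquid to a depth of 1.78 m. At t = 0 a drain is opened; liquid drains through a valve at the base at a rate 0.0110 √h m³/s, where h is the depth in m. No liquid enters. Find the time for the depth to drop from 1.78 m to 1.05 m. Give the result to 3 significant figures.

118 s

Mass balance (ρ constant): A dh/dt = −0.0110 √h.
This is separable: 2 d(√h)/dt = −0.0110/A, so √h = √h₀ − (0.0110/(2A)) t.
t = 2A(√h₀ − √h)/0.0110 = 2·2.09·(√1.78 − √1.05)/0.0110
  = 4.1800 × (1.3342 − 1.0247) / 0.0110 = 117.60 s.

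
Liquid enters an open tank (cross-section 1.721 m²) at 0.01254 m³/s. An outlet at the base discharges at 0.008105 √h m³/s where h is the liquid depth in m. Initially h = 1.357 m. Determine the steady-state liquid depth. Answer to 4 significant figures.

2.394 m

Level balance: A dh/dt = 0.01254 − 0.008105 √h. Setting dh/dt = 0:
Q_in = 0.008105 √h_ss ⇒ √h_ss = 0.01254/0.008105 = 1.54719.
h_ss = 1.54719² = 2.39381 m. (Since h₀ = 1.357 m < h_ss, the level will rise toward this value.)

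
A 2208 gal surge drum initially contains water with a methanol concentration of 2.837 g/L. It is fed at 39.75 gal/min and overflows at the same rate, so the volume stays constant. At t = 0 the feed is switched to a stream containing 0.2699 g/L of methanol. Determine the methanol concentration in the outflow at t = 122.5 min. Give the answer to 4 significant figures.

Mass balance on the solute (V constant): V dC/dt = Q(C_in − C).
Time constant τ = V/Q = 2208/39.75 = 55.5472 min.
C approaches C_in exponentially: C(t) = C_in + (C₀ − C_in) e^(−t/τ).
C(122.5) = 0.2699 + (2.837 − 0.2699)·e^(−122.5/55.5472) = 0.2699 + (2.56710)·0.110214 = 0.552830 g/L.

0.5528 g/L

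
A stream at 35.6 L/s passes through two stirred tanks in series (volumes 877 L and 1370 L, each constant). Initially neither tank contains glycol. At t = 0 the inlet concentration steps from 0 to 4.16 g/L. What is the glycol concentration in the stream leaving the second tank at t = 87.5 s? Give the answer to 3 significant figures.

Time constants: τᵢ = Vᵢ/Q for each well-mixed tank.
τ₁ = 877/35.6 = 24.635 s; τ₂ = 1370/35.6 = 38.483 s.
Tank 1: C₁ = C_in(1 − e^(−t/τ₁)). Tank 2 (τ₁ ≠ τ₂): C₂ = C_in[1 − (τ₁ e^(−t/τ₁) − τ₂ e^(−t/τ₂))/(τ₁ − τ₂)].
At t = 87.5: e^(−t/τ₁) = 0.028671, e^(−t/τ₂) = 0.10293.
C₂ = 4.16·[1 − (24.635·0.028671 − 38.483·0.10293)/(-13.848)] = 4.16·0.76497 = 3.1823 g/L.

3.18 g/L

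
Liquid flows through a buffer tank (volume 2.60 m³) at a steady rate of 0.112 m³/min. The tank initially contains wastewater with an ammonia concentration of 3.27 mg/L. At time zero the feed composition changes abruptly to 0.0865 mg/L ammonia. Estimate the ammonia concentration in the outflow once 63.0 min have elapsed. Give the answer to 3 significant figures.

0.298 mg/L

Mass balance on the solute (V constant): V dC/dt = Q(C_in − C).
Rewrite as dC/dt + C/τ = C_in/τ, τ = V/Q = 23.214 min.
Solution: C(t) = C_in + (C₀ − C_in) e^(−t/τ).
C(63.0) = 0.0865 + (3.27 − 0.0865)·e^(−63.0/23.214) = 0.0865 + (3.1835)·0.066281 = 0.29751 mg/L.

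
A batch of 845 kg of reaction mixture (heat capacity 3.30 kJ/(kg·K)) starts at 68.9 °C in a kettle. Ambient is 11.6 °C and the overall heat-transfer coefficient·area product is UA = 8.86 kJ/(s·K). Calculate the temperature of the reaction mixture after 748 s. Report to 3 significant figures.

Lumped-capacitance energy balance: M c_p dT/dt = UA(T_amb − T).
dT/dt = (T_ss − T)/τ with T_ss = T_amb = 11.600 °C, τ = M c_p/UA = 845·3.30/8.86 = 314.73 s.
Integrating: T(t) = T_ss + (T₀ − T_ss) e^(−t/τ).
T(748) = 11.600 + (57.300)·0.092861 = 16.921 °C.

16.9 °C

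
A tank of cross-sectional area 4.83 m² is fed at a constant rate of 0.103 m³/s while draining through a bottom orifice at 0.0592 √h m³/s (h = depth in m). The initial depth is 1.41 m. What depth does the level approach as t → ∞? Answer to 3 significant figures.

A dh/dt = Q_in − 0.0592 √h. Steady state requires inflow = outflow:
Q_in = 0.0592 √h_ss ⇒ √h_ss = 0.103/0.0592 = 1.7399.
h_ss = 1.7399² = 3.0271 m. (Since h₀ = 1.41 m < h_ss, the level will rise toward this value.)

3.03 m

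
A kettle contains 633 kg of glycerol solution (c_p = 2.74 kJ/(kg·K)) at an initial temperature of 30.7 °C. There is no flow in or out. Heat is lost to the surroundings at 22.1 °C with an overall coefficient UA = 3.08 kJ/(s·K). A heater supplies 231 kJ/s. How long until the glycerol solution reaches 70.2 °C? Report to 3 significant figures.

Energy balance: M c_p dT/dt = −UA(T − T_amb) + Q̇.
τ = M c_p/UA = 563.12 s; T_ss = T_amb + Q̇/UA = 22.1 + 231/3.08 = 97.100 °C.
T(t) = T_ss + (T₀ − T_ss)e^(−t/τ); set T = 70.2:
t = −τ ln[(T − T_ss)/(T₀ − T_ss)] = −563.12 · ln(0.40512) = 508.82 s.

509 s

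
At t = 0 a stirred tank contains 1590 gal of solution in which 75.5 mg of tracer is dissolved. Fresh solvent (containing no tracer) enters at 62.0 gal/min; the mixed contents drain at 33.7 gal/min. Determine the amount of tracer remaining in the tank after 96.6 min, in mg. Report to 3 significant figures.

22.9 mg

Let m(t) be the amount of tracer. Volume: V(t) = V₀ + (Q_in − Q_out) t = 1590 + 28.300 t; V(96.6) = 4323.8 gal.
No tracer enters, so dm/dt = −Q_out · (m/V).
dm/m = −Q_out dt/(V₀ + 28.300 t); integrating gives ln(m/m₀) = −(Q_out/(Q_in−Q_out)) ln(V/V₀).
m = m₀ (V₀/V)^(Q_out/(Q_in−Q_out)) = 75.5 × (1590/4323.8)^(1.1908) = 22.939 mg.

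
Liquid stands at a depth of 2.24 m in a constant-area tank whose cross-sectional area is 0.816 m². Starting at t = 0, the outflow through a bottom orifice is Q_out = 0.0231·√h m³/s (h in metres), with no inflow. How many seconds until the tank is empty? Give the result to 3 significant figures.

With no inflow, A dh/dt = −0.0231 √h.
This is separable: 2 d(√h)/dt = −0.0231/A, so √h = √h₀ − (0.0231/(2A)) t.
Set h = 0: 2√h₀ = (0.0231/A) t_empty ⇒ t_empty = 2A√h₀/0.0231.
t_empty = 2·0.816·√2.24/0.0231 = 1.6320·1.4967/0.0231 = 105.74 s.

106 s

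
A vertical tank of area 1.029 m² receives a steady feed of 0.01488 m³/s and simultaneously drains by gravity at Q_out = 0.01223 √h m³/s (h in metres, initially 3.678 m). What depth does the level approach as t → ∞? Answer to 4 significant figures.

1.480 m

Volume balance on the tank: A dh/dt = Q_in − 0.01223 √h. At steady state dh/dt = 0:
Q_in = 0.01223 √h_ss ⇒ √h_ss = 0.01488/0.01223 = 1.21668.
h_ss = 1.21668² = 1.48031 m. (Since h₀ = 3.678 m > h_ss, the level will fall toward this value.)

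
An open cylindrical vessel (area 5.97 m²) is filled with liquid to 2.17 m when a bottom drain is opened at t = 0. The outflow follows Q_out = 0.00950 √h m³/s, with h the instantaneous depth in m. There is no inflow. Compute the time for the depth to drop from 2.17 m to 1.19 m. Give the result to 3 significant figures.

With no inflow, A dh/dt = −0.00950 √h.
Separate and integrate: 2(√h − √h₀) = −(0.00950/A) t.
t = 2A(√h₀ − √h)/0.00950 = 2·5.97·(√2.17 − √1.19)/0.00950
  = 11.940 × (1.4731 − 1.0909) / 0.00950 = 480.39 s.

480 s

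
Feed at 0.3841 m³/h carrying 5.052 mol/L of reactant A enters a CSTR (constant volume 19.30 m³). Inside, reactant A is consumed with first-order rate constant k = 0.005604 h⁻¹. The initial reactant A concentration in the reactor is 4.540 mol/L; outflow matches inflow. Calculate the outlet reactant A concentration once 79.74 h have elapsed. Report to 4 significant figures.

V dC/dt = Q(C_in − C) − k V C.
This is linear with rate a = Q/V + k = 0.0255056 h⁻¹.
C_ss = Q C_in/(Q + kV) = 3.94199 mol/L; C(t) = C_ss + (C₀ − C_ss) e^(−a t).
C(79.74) = 3.94199 + (0.598010)·e^(−0.0255056·79.74) = 3.94199 + (0.598010)·0.130836 = 4.02023 mol/L.

4.020 mol/L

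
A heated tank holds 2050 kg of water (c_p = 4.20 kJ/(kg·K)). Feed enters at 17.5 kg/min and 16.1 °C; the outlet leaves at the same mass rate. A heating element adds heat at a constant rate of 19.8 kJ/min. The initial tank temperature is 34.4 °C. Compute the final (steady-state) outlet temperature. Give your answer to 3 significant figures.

16.4 °C

Energy balance: M c_p dT/dt = ṁ c_p (T_in − T) + 19.8.
At steady state dT/dt = 0 ⇒ T_ss = T_in + Q̇/(ṁ c_p) = 16.1 + 19.8/(17.5·4.20) = 16.369 °C.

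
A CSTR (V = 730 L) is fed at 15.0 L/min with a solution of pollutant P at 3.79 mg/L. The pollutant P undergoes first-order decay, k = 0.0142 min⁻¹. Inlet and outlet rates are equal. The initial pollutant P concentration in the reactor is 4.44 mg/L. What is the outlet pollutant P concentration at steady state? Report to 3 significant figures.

2.24 mg/L

V dC/dt = Q(C_in − C) − k V C.
Steady state (dC/dt = 0): C_ss = Q C_in/(Q + kV) = C_in/(1 + kV/Q).
C_ss = 15.0·3.79/(15.0 + 0.0142·730) = 56.850/25.366 = 2.2412 mg/L.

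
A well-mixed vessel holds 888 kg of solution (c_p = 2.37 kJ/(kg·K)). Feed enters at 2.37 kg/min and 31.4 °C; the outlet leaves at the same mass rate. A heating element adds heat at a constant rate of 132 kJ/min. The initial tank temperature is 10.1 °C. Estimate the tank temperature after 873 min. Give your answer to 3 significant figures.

50.5 °C

Unsteady energy balance on the tank contents: M c_p dT/dt = ṁ c_p (T_in − T) + 132.
τ = M/ṁ = 374.68 min; T_ss = T_in + Q̇/(ṁ c_p) = 31.4 + 132/(2.37·2.37) = 54.901 °C.
This is linear first-order; T(t) = T_ss + (T₀ − T_ss) e^(−t/τ).
T(873) = 54.901 + (-44.801)·e^(−873/374.68) = 54.901 + (-44.801)·0.097299 = 50.541 °C.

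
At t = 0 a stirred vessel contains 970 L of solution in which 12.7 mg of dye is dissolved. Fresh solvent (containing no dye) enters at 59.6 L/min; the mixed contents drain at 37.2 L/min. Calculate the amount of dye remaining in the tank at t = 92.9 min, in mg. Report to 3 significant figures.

Total volume: dV/dt = Q_in − Q_out = 22.400 L/min, so V(t) = 970 + 22.400 t and V(92.9) = 3051.0 L.
Species balance (pure solvent in): dm/dt = −Q_out · m/V(t).
Separate: dm/m = −Q_out dt/V(t) ⇒ ln(m/m₀) = −(Q_out/(Q_in−Q_out)) ln(V/V₀).
m = m₀ (V₀/V)^(Q_out/(Q_in−Q_out)) = 12.7 × (970/3051.0)^(1.6607) = 1.8938 mg.

1.89 mg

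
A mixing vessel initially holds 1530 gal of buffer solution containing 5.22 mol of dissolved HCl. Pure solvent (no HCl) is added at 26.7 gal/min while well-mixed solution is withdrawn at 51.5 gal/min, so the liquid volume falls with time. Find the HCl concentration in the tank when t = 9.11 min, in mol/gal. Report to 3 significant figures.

0.00287 mol/gal

Let m(t) be the amount of HCl. Volume: V(t) = V₀ + (Q_in − Q_out) t = 1530 − 24.800 t; V(9.11) = 1304.1 gal.
Species balance (pure solvent in): dm/dt = −Q_out · m/V(t).
dm/m = −Q_out dt/(V₀ − 24.800 t); integrating gives ln(m/m₀) = −(Q_out/(Q_in−Q_out)) ln(V/V₀).
m = m₀ (V₀/V)^(Q_out/(Q_in−Q_out)) = 5.22 × (1530/1304.1)^(-2.0766) = 3.7461 mol.
C = m/V = 3.7461/1304.1 = 0.0028726 mol/gal.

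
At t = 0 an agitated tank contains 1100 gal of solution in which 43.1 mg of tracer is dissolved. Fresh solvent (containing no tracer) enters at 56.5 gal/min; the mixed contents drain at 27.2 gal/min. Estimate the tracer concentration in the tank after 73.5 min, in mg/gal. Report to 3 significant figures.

Total volume: dV/dt = Q_in − Q_out = 29.300 gal/min, so V(t) = 1100 + 29.300 t and V(73.5) = 3253.6 gal.
Solute balance: dm/dt = 0 − Q_out C = −Q_out m/V(t).
dm/m = −Q_out dt/(V₀ + 29.300 t); integrating gives ln(m/m₀) = −(Q_out/(Q_in−Q_out)) ln(V/V₀).
m = m₀ (V₀/V)^(Q_out/(Q_in−Q_out)) = 43.1 × (1100/3253.6)^(0.92833) = 15.750 mg.
C = m/V = 15.750/3253.6 = 0.0048407 mg/gal.

0.00484 mg/gal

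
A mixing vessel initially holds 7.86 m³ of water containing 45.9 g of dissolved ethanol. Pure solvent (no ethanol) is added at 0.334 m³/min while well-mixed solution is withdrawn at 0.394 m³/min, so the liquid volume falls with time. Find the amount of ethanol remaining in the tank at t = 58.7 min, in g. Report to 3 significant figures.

0.926 g

Total volume: dV/dt = Q_in − Q_out = -0.060000 m³/min, so V(t) = 7.86 − 0.060000 t and V(58.7) = 4.3380 m³.
No ethanol enters, so dm/dt = −Q_out · (m/V).
dm/m = −Q_out dt/(V₀ − 0.060000 t); integrating gives ln(m/m₀) = −(Q_out/(Q_in−Q_out)) ln(V/V₀).
m = m₀ (V₀/V)^(Q_out/(Q_in−Q_out)) = 45.9 × (7.86/4.3380)^(-6.5667) = 0.92627 g.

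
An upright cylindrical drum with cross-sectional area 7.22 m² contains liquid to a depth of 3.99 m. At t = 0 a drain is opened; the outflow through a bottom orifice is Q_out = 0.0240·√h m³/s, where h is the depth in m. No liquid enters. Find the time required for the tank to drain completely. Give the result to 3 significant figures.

Unsteady balance on liquid volume: A dh/dt = −0.0240 √h.
Separate and integrate: 2(√h − √h₀) = −(0.0240/A) t.
Set h = 0: 2√h₀ = (0.0240/A) t_empty ⇒ t_empty = 2A√h₀/0.0240.
t_empty = 2·7.22·√3.99/0.0240 = 14.440·1.9975/0.0240 = 1201.8 s.

1200 s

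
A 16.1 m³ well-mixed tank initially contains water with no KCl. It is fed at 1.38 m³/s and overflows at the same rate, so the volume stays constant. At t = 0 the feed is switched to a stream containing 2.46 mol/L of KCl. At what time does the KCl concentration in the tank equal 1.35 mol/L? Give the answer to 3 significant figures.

Species balance: V dC/dt = Q(C_in − C) ⇒ τ = V/Q = 11.667 s.
C(t) = C_in + (C₀ − C_in) e^(−t/τ). Set C = 1.35 and solve for t:
e^(−t/τ) = (C − C_in)/(C₀ − C_in) = (1.35 − 2.46)/(0 − 2.46) = 0.45122
t = −τ ln(…) = 11.667 × 0.79580 = 9.2843 s.

9.28 s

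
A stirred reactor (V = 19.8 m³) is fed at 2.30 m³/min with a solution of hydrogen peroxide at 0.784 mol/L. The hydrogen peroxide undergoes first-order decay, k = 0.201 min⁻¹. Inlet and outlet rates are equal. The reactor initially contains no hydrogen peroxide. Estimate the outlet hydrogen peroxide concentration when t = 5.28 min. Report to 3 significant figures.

Accumulation = in − out − consumed: V dC/dt = Q C_in − Q C − k V C.
dC/dt = (Q/V) C_in − (Q/V + k) C; effective rate a = Q/V + k = 0.11616 + 0.201 = 0.31716 min⁻¹.
C_ss = Q C_in/(Q + kV) = 0.28714 mol/L; C(t) = C_ss + (C₀ − C_ss) e^(−a t).
C(5.28) = 0.28714 + (-0.28714)·e^(−0.31716·5.28) = 0.28714 + (-0.28714)·0.18738 = 0.23334 mol/L.

0.233 mol/L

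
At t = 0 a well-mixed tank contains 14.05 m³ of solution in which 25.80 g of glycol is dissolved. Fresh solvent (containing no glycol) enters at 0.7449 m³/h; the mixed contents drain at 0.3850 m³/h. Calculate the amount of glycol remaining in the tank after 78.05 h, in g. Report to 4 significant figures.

Total volume: dV/dt = Q_in − Q_out = 0.359900 m³/h, so V(t) = 14.05 + 0.359900 t and V(78.05) = 42.1402 m³.
Species balance (pure solvent in): dm/dt = −Q_out · m/V(t).
Separate: dm/m = −Q_out dt/V(t) ⇒ ln(m/m₀) = −(Q_out/(Q_in−Q_out)) ln(V/V₀).
m = m₀ (V₀/V)^(Q_out/(Q_in−Q_out)) = 25.80 × (14.05/42.1402)^(1.06974) = 7.96767 g.

7.968 g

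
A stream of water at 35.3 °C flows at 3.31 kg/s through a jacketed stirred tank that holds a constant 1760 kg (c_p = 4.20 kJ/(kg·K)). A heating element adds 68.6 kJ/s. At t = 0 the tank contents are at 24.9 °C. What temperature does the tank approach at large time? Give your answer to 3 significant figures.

M c_p dT/dt = ṁ c_p (T_in − T) + Q̇.
At steady state dT/dt = 0 ⇒ T_ss = T_in + Q̇/(ṁ c_p) = 35.3 + 68.6/(3.31·4.20) = 40.235 °C.

40.2 °C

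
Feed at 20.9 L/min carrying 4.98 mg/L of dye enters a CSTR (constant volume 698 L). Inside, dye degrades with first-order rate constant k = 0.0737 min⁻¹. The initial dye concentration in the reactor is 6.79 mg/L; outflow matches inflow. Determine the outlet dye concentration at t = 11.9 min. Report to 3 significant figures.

3.00 mg/L

V dC/dt = Q(C_in − C) − k V C.
dC/dt = (Q/V) C_in − (Q/V + k) C; effective rate a = Q/V + k = 0.029943 + 0.0737 = 0.10364 min⁻¹.
C_ss = Q C_in/(Q + kV) = 1.4387 mg/L; C(t) = C_ss + (C₀ − C_ss) e^(−a t).
C(11.9) = 1.4387 + (5.3513)·e^(−0.10364·11.9) = 1.4387 + (5.3513)·0.29132 = 2.9976 mg/L.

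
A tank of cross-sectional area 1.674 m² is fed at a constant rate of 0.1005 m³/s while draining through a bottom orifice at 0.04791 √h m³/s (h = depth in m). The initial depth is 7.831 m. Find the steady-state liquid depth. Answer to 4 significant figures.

4.400 m

Volume balance on the tank: A dh/dt = Q_in − 0.04791 √h. At steady state dh/dt = 0:
Q_in = 0.04791 √h_ss ⇒ √h_ss = 0.1005/0.04791 = 2.09768.
h_ss = 2.09768² = 4.40027 m. (Since h₀ = 7.831 m > h_ss, the level will fall toward this value.)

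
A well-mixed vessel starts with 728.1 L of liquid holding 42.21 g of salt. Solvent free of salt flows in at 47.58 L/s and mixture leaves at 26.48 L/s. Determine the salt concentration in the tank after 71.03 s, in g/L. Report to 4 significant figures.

0.004661 g/L

Let m(t) be the amount of salt. Volume: V(t) = V₀ + (Q_in − Q_out) t = 728.1 + 21.1000 t; V(71.03) = 2226.83 L.
Solute balance: dm/dt = 0 − Q_out C = −Q_out m/V(t).
Separate: dm/m = −Q_out dt/V(t) ⇒ ln(m/m₀) = −(Q_out/(Q_in−Q_out)) ln(V/V₀).
m = m₀ (V₀/V)^(Q_out/(Q_in−Q_out)) = 42.21 × (728.1/2226.83)^(1.25498) = 10.3784 g.
C = m/V = 10.3784/2226.83 = 0.00466059 g/L.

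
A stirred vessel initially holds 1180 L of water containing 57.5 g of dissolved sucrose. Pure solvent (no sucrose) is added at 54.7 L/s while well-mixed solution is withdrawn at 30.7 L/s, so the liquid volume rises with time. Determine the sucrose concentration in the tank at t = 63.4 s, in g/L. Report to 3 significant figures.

Total volume: dV/dt = Q_in − Q_out = 24.000 L/s, so V(t) = 1180 + 24.000 t and V(63.4) = 2701.6 L.
Solute balance: dm/dt = 0 − Q_out C = −Q_out m/V(t).
dm/m = −Q_out dt/(V₀ + 24.000 t); integrating gives ln(m/m₀) = −(Q_out/(Q_in−Q_out)) ln(V/V₀).
m = m₀ (V₀/V)^(Q_out/(Q_in−Q_out)) = 57.5 × (1180/2701.6)^(1.2792) = 19.930 g.
C = m/V = 19.930/2701.6 = 0.0073770 g/L.

0.00738 g/L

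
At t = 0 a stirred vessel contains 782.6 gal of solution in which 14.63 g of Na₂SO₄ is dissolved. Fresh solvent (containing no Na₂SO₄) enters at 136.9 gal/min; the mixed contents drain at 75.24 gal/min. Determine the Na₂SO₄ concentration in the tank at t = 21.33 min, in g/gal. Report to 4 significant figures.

0.002094 g/gal

Total volume: dV/dt = Q_in − Q_out = 61.6600 gal/min, so V(t) = 782.6 + 61.6600 t and V(21.33) = 2097.81 gal.
Solute balance: dm/dt = 0 − Q_out C = −Q_out m/V(t).
dm/m = −Q_out dt/(V₀ + 61.6600 t); integrating gives ln(m/m₀) = −(Q_out/(Q_in−Q_out)) ln(V/V₀).
m = m₀ (V₀/V)^(Q_out/(Q_in−Q_out)) = 14.63 × (782.6/2097.81)^(1.22024) = 4.39244 g.
C = m/V = 4.39244/2097.81 = 0.00209382 g/gal.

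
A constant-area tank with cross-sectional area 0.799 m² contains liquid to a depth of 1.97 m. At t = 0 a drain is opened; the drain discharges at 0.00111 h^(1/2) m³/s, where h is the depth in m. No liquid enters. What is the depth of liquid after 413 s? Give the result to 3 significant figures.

Unsteady balance on liquid volume: A dh/dt = −0.00111 √h.
This is separable: 2 d(√h)/dt = −0.00111/A, so √h = √h₀ − (0.00111/(2A)) t.
√h = √1.97 − 0.00111·413/(2·0.799) = 1.4036 − 0.28688 = 1.1167.
h = 1.1167² = 1.2470 m.

1.25 m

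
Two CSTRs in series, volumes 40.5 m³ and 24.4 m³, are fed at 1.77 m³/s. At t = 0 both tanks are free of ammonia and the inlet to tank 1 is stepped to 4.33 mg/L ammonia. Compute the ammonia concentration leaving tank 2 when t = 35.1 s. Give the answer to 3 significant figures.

2.50 mg/L

Time constants: τᵢ = Vᵢ/Q for each well-mixed tank.
τ₁ = 40.5/1.77 = 22.881 s; τ₂ = 24.4/1.77 = 13.785 s.
Solving the cascade with C₁(0)=C₂(0)=0 gives C₂(t) = C_in[1 − (τ₁ e^(−t/τ₁) − τ₂ e^(−t/τ₂))/(τ₁ − τ₂)].
At t = 35.1: e^(−t/τ₁) = 0.21567, e^(−t/τ₂) = 0.078380.
C₂ = 4.33·[1 − (22.881·0.21567 − 13.785·0.078380)/(9.0960)] = 4.33·0.57626 = 2.4952 mg/L.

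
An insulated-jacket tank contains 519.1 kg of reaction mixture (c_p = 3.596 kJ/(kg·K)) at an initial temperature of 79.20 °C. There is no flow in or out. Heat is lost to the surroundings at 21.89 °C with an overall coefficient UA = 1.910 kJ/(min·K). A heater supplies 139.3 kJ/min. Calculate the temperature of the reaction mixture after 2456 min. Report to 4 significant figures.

93.56 °C

Lumped-capacitance energy balance: M c_p dT/dt = UA(T_amb − T) + Q̇.
dT/dt = (T_ss − T)/τ with T_ss = T_amb + Q̇/UA = 21.89 + 139.3/1.910 = 94.8219 °C, τ = M c_p/UA = 519.1·3.596/1.910 = 977.321 min.
Integrating: T(t) = T_ss + (T₀ − T_ss) e^(−t/τ).
T(2456) = 94.8219 + (-15.6219)·0.0810255 = 93.5562 °C.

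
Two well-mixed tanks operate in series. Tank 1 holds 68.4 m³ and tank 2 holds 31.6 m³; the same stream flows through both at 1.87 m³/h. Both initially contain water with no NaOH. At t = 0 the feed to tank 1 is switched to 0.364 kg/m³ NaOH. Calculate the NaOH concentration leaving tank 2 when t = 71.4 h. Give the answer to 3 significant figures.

0.273 kg/m³

Time constants: τᵢ = Vᵢ/Q for each well-mixed tank.
τ₁ = 68.4/1.87 = 36.578 h; τ₂ = 31.6/1.87 = 16.898 h.
Solving the cascade with C₁(0)=C₂(0)=0 gives C₂(t) = C_in[1 − (τ₁ e^(−t/τ₁) − τ₂ e^(−t/τ₂))/(τ₁ − τ₂)].
At t = 71.4: e^(−t/τ₁) = 0.14199, e^(−t/τ₂) = 0.014622.
C₂ = 0.364·[1 − (36.578·0.14199 − 16.898·0.014622)/(19.679)] = 0.364·0.74864 = 0.27251 kg/m³.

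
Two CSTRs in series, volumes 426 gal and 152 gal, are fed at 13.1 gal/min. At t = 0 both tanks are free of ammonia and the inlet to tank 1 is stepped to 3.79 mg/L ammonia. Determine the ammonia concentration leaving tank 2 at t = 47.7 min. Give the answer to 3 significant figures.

Time constants: τᵢ = Vᵢ/Q for each well-mixed tank.
τ₁ = 426/13.1 = 32.519 min; τ₂ = 152/13.1 = 11.603 min.
Tank 1: C₁ = C_in(1 − e^(−t/τ₁)). Tank 2 (τ₁ ≠ τ₂): C₂ = C_in[1 − (τ₁ e^(−t/τ₁) − τ₂ e^(−t/τ₂))/(τ₁ − τ₂)].
At t = 47.7: e^(−t/τ₁) = 0.23066, e^(−t/τ₂) = 0.016392.
C₂ = 3.79·[1 − (32.519·0.23066 − 11.603·0.016392)/(20.916)] = 3.79·0.65048 = 2.4653 mg/L.

2.47 mg/L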